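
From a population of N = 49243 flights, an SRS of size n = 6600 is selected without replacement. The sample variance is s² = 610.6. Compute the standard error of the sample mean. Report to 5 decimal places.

Under SRS without replacement, Var(ȳ) = (1 − f)·s²/n with f = n/N = 6600/49243 = 0.13402920.
Var(ȳ) = (1 − 0.13402920)·610.6/6600 = 0.86597080·0.092515152 = 0.08011542.
SE(ȳ) = √(0.08011542) = 0.28305.

0.28305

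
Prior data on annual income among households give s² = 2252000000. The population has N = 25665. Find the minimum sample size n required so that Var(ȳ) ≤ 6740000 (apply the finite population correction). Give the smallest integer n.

330

Without fpc, n₀ = s²/D = 2252000000/6740000 = 334.1246.
With fpc, (1 − n/N)·s²/n ≤ D requires n ≥ n₀/(1 + n₀/N) = 334.1246/(1 + 334.1246/25665) = 329.8306.
Rounding up, n = 330.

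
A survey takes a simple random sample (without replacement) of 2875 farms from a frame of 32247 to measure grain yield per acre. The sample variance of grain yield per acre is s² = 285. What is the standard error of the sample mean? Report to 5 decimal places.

0.30049

Under SRS without replacement, Var(ȳ) = (1 − f)·s²/n with f = n/N = 2875/32247 = 0.08915558.
Var(ȳ) = (1 − 0.08915558)·285/2875 = 0.91084442·0.099130435 = 0.090292403.
SE(ȳ) = √(0.090292403) = 0.30049.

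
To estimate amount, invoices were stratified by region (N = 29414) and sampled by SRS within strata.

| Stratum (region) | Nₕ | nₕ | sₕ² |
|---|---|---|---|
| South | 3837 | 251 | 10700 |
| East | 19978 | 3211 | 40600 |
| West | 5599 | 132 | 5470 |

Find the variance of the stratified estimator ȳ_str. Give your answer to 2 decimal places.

7.04

Var(ȳ_str) = Σₕ Wₕ²(1 − fₕ)sₕ²/nₕ with Wₕ = Nₕ/N, N = 29414.
South: Wₕ = 0.13044809; term = 0.13044809²·(1 − 0.06541569)·10700/251 = 0.67795983.
East: Wₕ = 0.67920038; term = 0.67920038²·(1 − 0.16072680)·40600/3211 = 4.8953633.
West: Wₕ = 0.19035153; term = 0.19035153²·(1 − 0.02357564)·5470/132 = 1.4661039.
Sum = 7.039427.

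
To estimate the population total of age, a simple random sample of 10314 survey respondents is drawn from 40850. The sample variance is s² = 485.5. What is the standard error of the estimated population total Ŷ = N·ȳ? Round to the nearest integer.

7663

Var(Ŷ) = N²·Var(ȳ) = N²·(1 − n/N)·s²/n.
f = 10314/40850 = 0.25248470; Var(ȳ) = 0.74751530·485.5/10314 = 0.035186996.
Var(Ŷ) = 40850² · 0.035186996 = 5.8717332 × 10^7.
SE(Ŷ) = √(5.8717332 × 10^7) = 7663.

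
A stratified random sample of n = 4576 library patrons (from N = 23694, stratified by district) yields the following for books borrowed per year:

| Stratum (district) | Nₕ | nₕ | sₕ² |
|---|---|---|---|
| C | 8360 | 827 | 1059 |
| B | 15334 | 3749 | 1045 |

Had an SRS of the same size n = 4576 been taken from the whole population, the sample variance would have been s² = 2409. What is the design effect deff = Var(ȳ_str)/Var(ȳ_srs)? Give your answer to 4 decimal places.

0.5458

Var(ȳ_str) = Σ Wₕ²(1−fₕ)sₕ²/nₕ with Wₕ = Nₕ/23694:
  C: (8360/23694)²·(1−827/8360)·1059/827 = 0.14364414
  B: (15334/23694)²·(1−3749/15334)·1045/3749 = 0.08820142
  → Var(ȳ_str) = 0.23184556.
Var(ȳ_srs) = (1 − 4576/23694)·2409/4576 = 0.424771.
deff = 0.23184556 / 0.424771 = 0.5458.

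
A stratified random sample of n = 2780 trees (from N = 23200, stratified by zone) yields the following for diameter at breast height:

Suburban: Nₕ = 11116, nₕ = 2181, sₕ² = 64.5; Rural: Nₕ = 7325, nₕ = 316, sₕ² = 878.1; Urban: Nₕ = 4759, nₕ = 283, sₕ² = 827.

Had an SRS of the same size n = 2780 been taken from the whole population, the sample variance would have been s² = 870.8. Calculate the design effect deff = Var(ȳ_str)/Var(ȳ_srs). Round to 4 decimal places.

1.4007

Var(ȳ_str) = Σ Wₕ²(1−fₕ)sₕ²/nₕ with Wₕ = Nₕ/23200:
  Suburban: (11116/23200)²·(1−2181/11116)·64.5/2181 = 0.0054572164
  Rural: (7325/23200)²·(1−316/7325)·878.1/316 = 0.26506026
  Urban: (4759/23200)²·(1−283/4759)·827/283 = 0.11565087
  → Var(ȳ_str) = 0.38616835.
Var(ȳ_srs) = (1 − 2780/23200)·870.8/2780 = 0.27570293.
deff = 0.38616835 / 0.27570293 = 1.4007.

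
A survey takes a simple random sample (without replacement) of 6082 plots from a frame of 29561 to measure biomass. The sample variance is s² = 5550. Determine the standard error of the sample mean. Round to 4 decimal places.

0.8513

Under SRS without replacement, Var(ȳ) = (1 − f)·s²/n with f = n/N = 6082/29561 = 0.20574405.
Var(ȳ) = (1 − 0.20574405)·5550/6082 = 0.79425595·0.91252877 = 0.7247814.
SE(ȳ) = √(0.7247814) = 0.8513.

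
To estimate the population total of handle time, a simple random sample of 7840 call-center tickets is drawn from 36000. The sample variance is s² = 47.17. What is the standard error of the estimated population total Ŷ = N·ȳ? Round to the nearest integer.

Var(Ŷ) = N²·Var(ȳ) = N²·(1 − n/N)·s²/n.
f = 7840/36000 = 0.21777778; Var(ȳ) = 0.78222222·47.17/7840 = 0.0047063039.
Var(Ŷ) = 36000² · 0.0047063039 = 6.0993699 × 10^6.
SE(Ŷ) = √(6.0993699 × 10^6) = 2470.

2470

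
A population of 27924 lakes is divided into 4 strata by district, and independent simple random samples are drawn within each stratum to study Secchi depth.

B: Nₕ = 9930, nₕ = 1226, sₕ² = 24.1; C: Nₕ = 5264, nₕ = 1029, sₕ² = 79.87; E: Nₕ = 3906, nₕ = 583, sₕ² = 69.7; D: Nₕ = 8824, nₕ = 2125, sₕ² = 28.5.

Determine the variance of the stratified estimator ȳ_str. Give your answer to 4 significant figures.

Var(ȳ_str) = Σₕ Wₕ²(1 − fₕ)sₕ²/nₕ with Wₕ = Nₕ/N, N = 27924.
B: Wₕ = 0.35560808; term = 0.35560808²·(1 − 0.12346425)·24.1/1226 = 0.0021789108.
C: Wₕ = 0.18851167; term = 0.18851167²·(1 − 0.19547872)·79.87/1029 = 0.002219128.
E: Wₕ = 0.13987967; term = 0.13987967²·(1 − 0.14925755)·69.7/583 = 0.0019900846.
D: Wₕ = 0.31600057; term = 0.31600057²·(1 − 0.24082049)·28.5/2125 = 0.0010167312.
Sum = 0.0074048546.

0.007405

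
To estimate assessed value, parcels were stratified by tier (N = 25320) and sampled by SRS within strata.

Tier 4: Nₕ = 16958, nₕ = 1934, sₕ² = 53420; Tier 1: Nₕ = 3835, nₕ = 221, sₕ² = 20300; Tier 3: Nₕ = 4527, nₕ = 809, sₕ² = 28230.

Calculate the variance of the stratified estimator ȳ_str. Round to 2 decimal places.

13.88

Var(ȳ_str) = Σₕ Wₕ²(1 − fₕ)sₕ²/nₕ with Wₕ = Nₕ/N, N = 25320.
Tier 4: Wₕ = 0.66974724; term = 0.66974724²·(1 − 0.11404647)·53420/1934 = 10.976913.
Tier 1: Wₕ = 0.15146130; term = 0.15146130²·(1 − 0.05762712)·20300/221 = 1.9857743.
Tier 3: Wₕ = 0.17879147; term = 0.17879147²·(1 − 0.17870554)·28230/809 = 0.91612521.
Sum = 13.878813.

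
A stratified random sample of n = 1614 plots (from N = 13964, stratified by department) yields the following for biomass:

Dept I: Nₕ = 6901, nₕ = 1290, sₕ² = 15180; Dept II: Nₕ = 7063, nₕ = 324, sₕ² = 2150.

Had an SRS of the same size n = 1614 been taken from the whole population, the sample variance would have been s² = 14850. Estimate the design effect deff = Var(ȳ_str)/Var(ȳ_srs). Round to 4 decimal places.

0.4862

Var(ȳ_str) = Σ Wₕ²(1−fₕ)sₕ²/nₕ with Wₕ = Nₕ/13964:
  Dept I: (6901/13964)²·(1−1290/6901)·15180/1290 = 2.3367631
  Dept II: (7063/13964)²·(1−324/7063)·2150/324 = 1.619789
  → Var(ȳ_str) = 3.9565521.
Var(ȳ_srs) = (1 − 1614/13964)·14850/1614 = 8.1372946.
deff = 3.9565521 / 8.1372946 = 0.4862.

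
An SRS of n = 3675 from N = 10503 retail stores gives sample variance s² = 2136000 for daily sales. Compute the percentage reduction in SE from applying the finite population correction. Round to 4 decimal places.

19.3712

f = n/N = 3675/10503 = 0.34990003.
SE_no-fpc = √(s²/n) = 24.108598; SE_fpc = √((1−f)s²/n) = 19.438468.
Ratio = √(1−f) = 0.80628777. Reduction = 100·(1 − 0.80628777) = 19.3712%.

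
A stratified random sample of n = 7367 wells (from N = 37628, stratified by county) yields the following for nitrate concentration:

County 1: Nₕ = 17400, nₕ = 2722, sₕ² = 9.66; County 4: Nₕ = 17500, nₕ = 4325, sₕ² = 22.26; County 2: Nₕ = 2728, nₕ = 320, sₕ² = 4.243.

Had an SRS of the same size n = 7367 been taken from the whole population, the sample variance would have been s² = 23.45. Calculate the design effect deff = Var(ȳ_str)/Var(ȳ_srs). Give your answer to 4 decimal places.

Var(ȳ_str) = Σ Wₕ²(1−fₕ)sₕ²/nₕ with Wₕ = Nₕ/37628:
  County 1: (17400/37628)²·(1−2722/17400)·9.66/2722 = 6.4015165 × 10^-4
  County 4: (17500/37628)²·(1−4325/17500)·22.26/4325 = 8.3811854 × 10^-4
  County 2: (2728/37628)²·(1−320/2728)·4.243/320 = 6.1517918 × 10^-5
  → Var(ȳ_str) = 0.0015397881.
Var(ȳ_srs) = (1 − 7367/37628)·23.45/7367 = 0.0025599078.
deff = 0.0015397881 / 0.0025599078 = 0.6015.

0.6015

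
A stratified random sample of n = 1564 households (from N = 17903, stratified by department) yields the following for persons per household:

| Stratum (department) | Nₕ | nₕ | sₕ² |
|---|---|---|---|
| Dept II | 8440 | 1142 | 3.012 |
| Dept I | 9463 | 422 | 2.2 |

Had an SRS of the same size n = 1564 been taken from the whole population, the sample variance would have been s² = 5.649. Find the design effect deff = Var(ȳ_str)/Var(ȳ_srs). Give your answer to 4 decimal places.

Var(ȳ_str) = Σ Wₕ²(1−fₕ)sₕ²/nₕ with Wₕ = Nₕ/17903:
  Dept II: (8440/17903)²·(1−1142/8440)·3.012/1142 = 5.0685478 × 10^-4
  Dept I: (9463/17903)²·(1−422/9463)·2.2/422 = 0.0013915663
  → Var(ȳ_str) = 0.0018984211.
Var(ȳ_srs) = (1 − 1564/17903)·5.649/1564 = 0.0032963589.
deff = 0.0018984211 / 0.0032963589 = 0.5759.

0.5759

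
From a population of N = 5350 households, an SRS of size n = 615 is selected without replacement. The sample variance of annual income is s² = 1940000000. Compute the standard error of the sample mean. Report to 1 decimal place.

1670.9

Under SRS without replacement, Var(ȳ) = (1 − f)·s²/n with f = n/N = 615/5350 = 0.11495327.
Var(ȳ) = (1 − 0.11495327)·1940000000/615 = 0.88504673·3.1544715 × 10^6 = 2.7918547 × 10^6.
SE(ȳ) = √(2.7918547 × 10^6) = 1670.9.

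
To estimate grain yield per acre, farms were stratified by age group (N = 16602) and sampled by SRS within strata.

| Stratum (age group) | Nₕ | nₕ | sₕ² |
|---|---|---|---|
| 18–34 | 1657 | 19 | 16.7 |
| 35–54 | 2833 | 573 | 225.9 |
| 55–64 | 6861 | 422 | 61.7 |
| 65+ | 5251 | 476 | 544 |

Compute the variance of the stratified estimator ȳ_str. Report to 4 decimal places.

Var(ȳ_str) = Σₕ Wₕ²(1 − fₕ)sₕ²/nₕ with Wₕ = Nₕ/N, N = 16602.
18–34: Wₕ = 0.09980725; term = 0.09980725²·(1 − 0.01146651)·16.7/19 = 0.0086552269.
35–54: Wₕ = 0.17064209; term = 0.17064209²·(1 − 0.20225909)·225.9/573 = 0.009157898.
55–64: Wₕ = 0.41326346; term = 0.41326346²·(1 − 0.06150707)·61.7/422 = 0.02343461.
65+: Wₕ = 0.31628719; term = 0.31628719²·(1 − 0.09064940)·544/476 = 0.10396485.
Sum = 0.14521258.

0.1452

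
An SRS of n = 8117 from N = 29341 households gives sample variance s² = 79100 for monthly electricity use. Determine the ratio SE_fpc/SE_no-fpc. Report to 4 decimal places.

f = n/N = 8117/29341 = 0.27664360.
SE_no-fpc = √(s²/n) = 3.121695; SE_fpc = √((1−f)s²/n) = 2.6550129.
Ratio = √(1−f) = 0.85050361.

0.8505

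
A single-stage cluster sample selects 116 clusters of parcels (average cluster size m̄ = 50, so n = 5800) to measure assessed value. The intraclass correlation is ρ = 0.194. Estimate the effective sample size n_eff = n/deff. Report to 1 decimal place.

552.1

deff = 1 + (50 − 1)·0.194 = 1 + 9.506 = 10.506.
n_eff = 5800 / 10.506 = 552.1.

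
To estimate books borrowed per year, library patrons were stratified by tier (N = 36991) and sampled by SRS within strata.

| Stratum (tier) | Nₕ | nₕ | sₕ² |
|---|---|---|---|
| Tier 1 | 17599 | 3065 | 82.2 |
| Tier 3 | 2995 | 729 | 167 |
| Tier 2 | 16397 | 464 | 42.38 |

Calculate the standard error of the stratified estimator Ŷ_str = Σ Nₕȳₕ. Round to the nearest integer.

Var(Ŷ_str) = Σₕ Nₕ²(1 − fₕ)sₕ²/nₕ.
Tier 1: 17599²·(1 − 3065/17599)·82.2/3065 = 6.8598479 × 10^6.
Tier 3: 2995²·(1 − 729/2995)·167/729 = 1.5546967 × 10^6.
Tier 2: 16397²·(1 − 464/16397)·42.38/464 = 2.3861895 × 10^7.
Sum = 3.227644 × 10^7.
SE = √(3.227644 × 10^7) = 5681.

5681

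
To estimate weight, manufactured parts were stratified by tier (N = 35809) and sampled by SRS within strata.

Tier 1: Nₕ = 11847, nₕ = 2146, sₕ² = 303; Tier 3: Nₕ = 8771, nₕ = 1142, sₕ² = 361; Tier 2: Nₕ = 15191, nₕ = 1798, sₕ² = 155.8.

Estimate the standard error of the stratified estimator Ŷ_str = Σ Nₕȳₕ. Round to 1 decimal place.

7416.8

Var(Ŷ_str) = Σₕ Nₕ²(1 − fₕ)sₕ²/nₕ.
Tier 1: 11847²·(1 − 2146/11847)·303/2146 = 1.6226984 × 10^7.
Tier 3: 8771²·(1 − 1142/8771)·361/1142 = 2.1152311 × 10^7.
Tier 2: 15191²·(1 − 1798/15191)·155.8/1798 = 1.7629581 × 10^7.
Sum = 5.5008876 × 10^7.
SE = √(5.5008876 × 10^7) = 7416.8.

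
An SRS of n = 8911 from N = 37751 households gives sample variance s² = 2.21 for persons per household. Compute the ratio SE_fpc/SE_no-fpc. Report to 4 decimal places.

0.8740

f = n/N = 8911/37751 = 0.23604673.
SE_no-fpc = √(s²/n) = 0.015748272; SE_fpc = √((1−f)s²/n) = 0.013764686.
Ratio = √(1−f) = 0.87404421.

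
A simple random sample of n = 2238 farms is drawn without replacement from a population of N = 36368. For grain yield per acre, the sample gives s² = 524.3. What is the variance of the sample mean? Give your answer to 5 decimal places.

0.21986

Under SRS without replacement, Var(ȳ) = (1 − f)·s²/n with f = n/N = 2238/36368 = 0.06153762.
Var(ȳ) = (1 − 0.06153762)·524.3/2238 = 0.93846238·0.23427167 = 0.21985515.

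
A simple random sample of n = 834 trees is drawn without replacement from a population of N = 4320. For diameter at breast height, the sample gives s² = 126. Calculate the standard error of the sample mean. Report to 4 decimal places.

0.3492

Under SRS without replacement, Var(ȳ) = (1 − f)·s²/n with f = n/N = 834/4320 = 0.19305556.
Var(ȳ) = (1 − 0.19305556)·126/834 = 0.80694444·0.15107914 = 0.12191247.
SE(ȳ) = √(0.12191247) = 0.3492.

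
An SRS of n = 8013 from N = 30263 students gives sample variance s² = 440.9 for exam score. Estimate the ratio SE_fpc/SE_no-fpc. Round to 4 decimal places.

f = n/N = 8013/30263 = 0.26477877.
SE_no-fpc = √(s²/n) = 0.23457001; SE_fpc = √((1−f)s²/n) = 0.20113215.
Ratio = √(1−f) = 0.85745042.

0.8575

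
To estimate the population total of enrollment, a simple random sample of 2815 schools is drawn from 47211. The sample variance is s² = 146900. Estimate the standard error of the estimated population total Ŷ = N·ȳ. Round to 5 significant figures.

330720

Var(Ŷ) = N²·Var(ȳ) = N²·(1 − n/N)·s²/n.
f = 2815/47211 = 0.05962593; Var(ȳ) = 0.94037407·146900/2815 = 49.073162.
Var(Ŷ) = 47211² · 49.073162 = 1.0937812 × 10^11.
SE(Ŷ) = √(1.0937812 × 10^11) = 330720.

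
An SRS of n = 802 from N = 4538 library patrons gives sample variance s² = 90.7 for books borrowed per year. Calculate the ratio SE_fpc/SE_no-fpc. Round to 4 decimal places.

0.9073

f = n/N = 802/4538 = 0.17672984.
SE_no-fpc = √(s²/n) = 0.33629194; SE_fpc = √((1−f)s²/n) = 0.30513192.
Ratio = √(1−f) = 0.90734236.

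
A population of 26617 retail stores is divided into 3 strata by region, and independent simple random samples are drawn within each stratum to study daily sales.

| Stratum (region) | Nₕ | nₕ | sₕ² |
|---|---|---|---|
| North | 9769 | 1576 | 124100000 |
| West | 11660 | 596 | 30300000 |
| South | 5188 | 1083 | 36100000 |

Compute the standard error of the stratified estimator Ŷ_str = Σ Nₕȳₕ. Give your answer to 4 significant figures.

Var(Ŷ_str) = Σₕ Nₕ²(1 − fₕ)sₕ²/nₕ.
North: 9769²·(1 − 1576/9769)·124100000/1576 = 6.3024387 × 10^12.
West: 11660²·(1 − 596/11660)·30300000/596 = 6.5585387 × 10^12.
South: 5188²·(1 − 1083/5188)·36100000/1083 = 7.0989133 × 10^11.
Sum = 1.3570869 × 10^13.
SE = √(1.3570869 × 10^13) = 3.684 × 10^6.

3.684 × 10^6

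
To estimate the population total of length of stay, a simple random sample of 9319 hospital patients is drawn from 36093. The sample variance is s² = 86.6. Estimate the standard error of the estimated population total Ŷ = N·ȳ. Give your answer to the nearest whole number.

Var(Ŷ) = N²·Var(ȳ) = N²·(1 − n/N)·s²/n.
f = 9319/36093 = 0.25819411; Var(ȳ) = 0.74180589·86.6/9319 = 0.0068934854.
Var(Ŷ) = 36093² · 0.0068934854 = 8.9801755 × 10^6.
SE(Ŷ) = √(8.9801755 × 10^6) = 2997.

2997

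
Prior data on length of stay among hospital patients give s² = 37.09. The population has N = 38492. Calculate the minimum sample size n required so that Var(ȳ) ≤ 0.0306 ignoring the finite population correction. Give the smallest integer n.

Without fpc, n₀ = s²/D = 37.09/0.0306 = 1212.0915.
Rounding up, n = 1213.

1213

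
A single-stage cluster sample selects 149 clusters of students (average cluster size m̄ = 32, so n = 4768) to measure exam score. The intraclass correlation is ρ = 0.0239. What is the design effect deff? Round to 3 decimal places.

deff = 1 + (32 − 1)·0.0239 = 1 + 0.7409 = 1.7409.

1.741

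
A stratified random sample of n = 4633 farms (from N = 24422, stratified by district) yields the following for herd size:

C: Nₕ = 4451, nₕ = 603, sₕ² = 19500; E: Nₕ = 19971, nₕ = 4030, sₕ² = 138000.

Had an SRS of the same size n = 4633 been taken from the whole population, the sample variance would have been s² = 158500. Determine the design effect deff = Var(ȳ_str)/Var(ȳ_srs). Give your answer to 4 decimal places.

Var(ȳ_str) = Σ Wₕ²(1−fₕ)sₕ²/nₕ with Wₕ = Nₕ/24422:
  C: (4451/24422)²·(1−603/4451)·19500/603 = 0.92864025
  E: (19971/24422)²·(1−4030/19971)·138000/4030 = 18.277928
  → Var(ȳ_str) = 19.206568.
Var(ȳ_srs) = (1 − 4633/24422)·158500/4633 = 27.721044.
deff = 19.206568 / 27.721044 = 0.6929.

0.6929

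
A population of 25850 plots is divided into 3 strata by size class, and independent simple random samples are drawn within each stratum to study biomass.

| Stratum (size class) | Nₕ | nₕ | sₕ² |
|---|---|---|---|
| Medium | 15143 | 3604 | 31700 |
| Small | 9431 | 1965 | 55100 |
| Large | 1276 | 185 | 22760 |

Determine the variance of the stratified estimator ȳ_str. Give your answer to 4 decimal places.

5.5110

Var(ȳ_str) = Σₕ Wₕ²(1 − fₕ)sₕ²/nₕ with Wₕ = Nₕ/N, N = 25850.
Medium: Wₕ = 0.58580271; term = 0.58580271²·(1 − 0.23799775)·31700/3604 = 2.3000299.
Small: Wₕ = 0.36483559; term = 0.36483559²·(1 − 0.20835542)·55100/1965 = 2.954702.
Large: Wₕ = 0.04936170; term = 0.04936170²·(1 − 0.14498433)·22760/185 = 0.25630369.
Sum = 5.5110356.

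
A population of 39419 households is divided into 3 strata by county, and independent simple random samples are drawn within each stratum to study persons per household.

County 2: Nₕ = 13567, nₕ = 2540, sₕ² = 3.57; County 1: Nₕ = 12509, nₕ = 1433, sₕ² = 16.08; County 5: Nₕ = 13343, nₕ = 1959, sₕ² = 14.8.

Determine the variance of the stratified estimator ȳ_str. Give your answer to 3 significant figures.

0.00187

Var(ȳ_str) = Σₕ Wₕ²(1 − fₕ)sₕ²/nₕ with Wₕ = Nₕ/N, N = 39419.
County 2: Wₕ = 0.34417413; term = 0.34417413²·(1 − 0.18721899)·3.57/2540 = 1.3532078 × 10^-4.
County 1: Wₕ = 0.31733428; term = 0.31733428²·(1 − 0.11455752)·16.08/1433 = 0.0010005394.
County 5: Wₕ = 0.33849159; term = 0.33849159²·(1 − 0.14681856)·14.8/1959 = 7.3852372 × 10^-4.
Sum = 0.0018743839.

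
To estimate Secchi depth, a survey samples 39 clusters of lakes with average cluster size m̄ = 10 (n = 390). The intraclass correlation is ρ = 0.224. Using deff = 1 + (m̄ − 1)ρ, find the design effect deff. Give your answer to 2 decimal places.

deff = 1 + (10 − 1)·0.224 = 1 + 2.016 = 3.016.

3.02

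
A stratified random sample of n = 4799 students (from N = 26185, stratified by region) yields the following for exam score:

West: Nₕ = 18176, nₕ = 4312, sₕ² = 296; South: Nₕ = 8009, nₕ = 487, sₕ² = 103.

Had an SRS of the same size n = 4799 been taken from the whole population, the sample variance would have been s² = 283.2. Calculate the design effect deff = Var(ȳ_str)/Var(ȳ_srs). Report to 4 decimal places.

Var(ȳ_str) = Σ Wₕ²(1−fₕ)sₕ²/nₕ with Wₕ = Nₕ/26185:
  West: (18176/26185)²·(1−4312/18176)·296/4312 = 0.025228688
  South: (8009/26185)²·(1−487/8009)·103/487 = 0.018582953
  → Var(ȳ_str) = 0.043811641.
Var(ȳ_srs) = (1 − 4799/26185)·283.2/4799 = 0.048196942.
deff = 0.043811641 / 0.048196942 = 0.9090.

0.9090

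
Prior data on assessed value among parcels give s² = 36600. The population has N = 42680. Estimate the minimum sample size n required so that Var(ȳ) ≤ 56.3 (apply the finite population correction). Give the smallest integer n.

Without fpc, n₀ = s²/D = 36600/56.3 = 650.0888.
With fpc, (1 − n/N)·s²/n ≤ D requires n ≥ n₀/(1 + n₀/N) = 650.0888/(1 + 650.0888/42680) = 640.3354.
Rounding up, n = 641.

641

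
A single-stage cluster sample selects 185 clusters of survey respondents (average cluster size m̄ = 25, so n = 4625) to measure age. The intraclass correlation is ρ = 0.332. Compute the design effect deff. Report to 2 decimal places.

deff = 1 + (25 − 1)·0.332 = 1 + 7.968 = 8.968.

8.97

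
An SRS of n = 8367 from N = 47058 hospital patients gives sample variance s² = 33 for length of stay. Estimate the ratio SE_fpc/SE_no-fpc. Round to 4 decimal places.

0.9068

f = n/N = 8367/47058 = 0.17780186.
SE_no-fpc = √(s²/n) = 0.062801799; SE_fpc = √((1−f)s²/n) = 0.056945621.
Ratio = √(1−f) = 0.90675142.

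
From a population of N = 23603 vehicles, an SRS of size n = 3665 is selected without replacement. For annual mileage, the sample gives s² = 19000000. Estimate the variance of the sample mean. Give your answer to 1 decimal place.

Under SRS without replacement, Var(ȳ) = (1 − f)·s²/n with f = n/N = 3665/23603 = 0.15527687.
Var(ȳ) = (1 − 0.15527687)·19000000/3665 = 0.84472313·5184.1746 = 4379.1922.

4379.2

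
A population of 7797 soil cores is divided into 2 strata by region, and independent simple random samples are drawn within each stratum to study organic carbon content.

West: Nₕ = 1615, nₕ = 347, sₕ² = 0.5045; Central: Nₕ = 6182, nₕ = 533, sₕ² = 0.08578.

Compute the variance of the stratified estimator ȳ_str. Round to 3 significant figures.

Var(ȳ_str) = Σₕ Wₕ²(1 − fₕ)sₕ²/nₕ with Wₕ = Nₕ/N, N = 7797.
West: Wₕ = 0.20713095; term = 0.20713095²·(1 − 0.21486068)·0.5045/347 = 4.8974319 × 10^-5.
Central: Wₕ = 0.79286905; term = 0.79286905²·(1 − 0.08621805)·0.08578/533 = 9.2449452 × 10^-5.
Sum = 1.4142377 × 10^-4.

1.41 × 10^-4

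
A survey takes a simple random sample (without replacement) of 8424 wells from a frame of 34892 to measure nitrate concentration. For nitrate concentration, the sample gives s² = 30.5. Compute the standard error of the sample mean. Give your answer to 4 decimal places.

0.0524

Under SRS without replacement, Var(ȳ) = (1 − f)·s²/n with f = n/N = 8424/34892 = 0.24143070.
Var(ȳ) = (1 − 0.24143070)·30.5/8424 = 0.75856930·0.0036206078 = 0.0027464819.
SE(ȳ) = √(0.0027464819) = 0.0524.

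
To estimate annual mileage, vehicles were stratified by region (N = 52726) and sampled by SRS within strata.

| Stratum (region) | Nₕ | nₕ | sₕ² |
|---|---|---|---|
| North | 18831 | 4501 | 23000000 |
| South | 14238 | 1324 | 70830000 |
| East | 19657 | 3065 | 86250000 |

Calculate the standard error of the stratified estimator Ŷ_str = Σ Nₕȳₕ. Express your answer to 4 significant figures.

4.516 × 10^6

Var(Ŷ_str) = Σₕ Nₕ²(1 − fₕ)sₕ²/nₕ.
North: 18831²·(1 − 4501/18831)·23000000/4501 = 1.3789179 × 10^12.
South: 14238²·(1 − 1324/14238)·70830000/1324 = 9.8364645 × 10^12.
East: 19657²·(1 − 3065/19657)·86250000/3065 = 9.1779271 × 10^12.
Sum = 2.039331 × 10^13.
SE = √(2.039331 × 10^13) = 4.516 × 10^6.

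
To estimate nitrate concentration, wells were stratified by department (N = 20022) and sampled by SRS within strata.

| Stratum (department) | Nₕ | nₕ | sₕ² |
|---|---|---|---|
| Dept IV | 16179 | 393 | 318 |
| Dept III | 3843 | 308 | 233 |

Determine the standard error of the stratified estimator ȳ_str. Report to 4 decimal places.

0.7356

Var(ȳ_str) = Σₕ Wₕ²(1 − fₕ)sₕ²/nₕ with Wₕ = Nₕ/N, N = 20022.
Dept IV: Wₕ = 0.80806113; term = 0.80806113²·(1 − 0.02429075)·318/393 = 0.51551752.
Dept III: Wₕ = 0.19193887; term = 0.19193887²·(1 − 0.08014572)·233/308 = 0.02563599.
Sum = 0.54115351.
SE = √(0.54115351) = 0.7356.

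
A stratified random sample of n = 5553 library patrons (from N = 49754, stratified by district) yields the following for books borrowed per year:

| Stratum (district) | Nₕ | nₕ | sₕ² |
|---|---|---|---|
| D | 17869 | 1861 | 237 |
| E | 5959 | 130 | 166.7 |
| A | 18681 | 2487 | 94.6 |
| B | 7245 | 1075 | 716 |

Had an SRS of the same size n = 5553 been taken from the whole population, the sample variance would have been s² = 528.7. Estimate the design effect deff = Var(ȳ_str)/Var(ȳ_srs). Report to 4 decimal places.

Var(ȳ_str) = Σ Wₕ²(1−fₕ)sₕ²/nₕ with Wₕ = Nₕ/49754:
  D: (17869/49754)²·(1−1861/17869)·237/1861 = 0.01471578
  E: (5959/49754)²·(1−130/5959)·166.7/130 = 0.017993004
  A: (18681/49754)²·(1−2487/18681)·94.6/2487 = 0.0046485082
  B: (7245/49754)²·(1−1075/7245)·716/1075 = 0.01202741
  → Var(ȳ_str) = 0.049384702.
Var(ȳ_srs) = (1 − 5553/49754)·528.7/5553 = 0.084583515.
deff = 0.049384702 / 0.084583515 = 0.5839.

0.5839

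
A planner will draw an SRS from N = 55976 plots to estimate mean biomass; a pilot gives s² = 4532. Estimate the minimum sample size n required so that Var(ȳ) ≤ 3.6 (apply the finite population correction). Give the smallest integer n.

Without fpc, n₀ = s²/D = 4532/3.6 = 1258.8889.
With fpc, (1 − n/N)·s²/n ≤ D requires n ≥ n₀/(1 + n₀/N) = 1258.8889/(1 + 1258.8889/55976) = 1231.1995.
Rounding up, n = 1232.

1232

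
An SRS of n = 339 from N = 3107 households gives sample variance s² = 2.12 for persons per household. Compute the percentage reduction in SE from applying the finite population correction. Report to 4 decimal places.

5.6129

f = n/N = 339/3107 = 0.10910846.
SE_no-fpc = √(s²/n) = 0.079080259; SE_fpc = √((1−f)s²/n) = 0.074641524.
Ratio = √(1−f) = 0.94387051. Reduction = 100·(1 − 0.94387051) = 5.6129%.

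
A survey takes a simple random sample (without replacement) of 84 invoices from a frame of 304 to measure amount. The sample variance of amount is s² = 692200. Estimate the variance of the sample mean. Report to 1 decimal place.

5963.5

Under SRS without replacement, Var(ȳ) = (1 − f)·s²/n with f = n/N = 84/304 = 0.27631579.
Var(ȳ) = (1 − 0.27631579)·692200/84 = 0.72368421·8240.4762 = 5963.5025.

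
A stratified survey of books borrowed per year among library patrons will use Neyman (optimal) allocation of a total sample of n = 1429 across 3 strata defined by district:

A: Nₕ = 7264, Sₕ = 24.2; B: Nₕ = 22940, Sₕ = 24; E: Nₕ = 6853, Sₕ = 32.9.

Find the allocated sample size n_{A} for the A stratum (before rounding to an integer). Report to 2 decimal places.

Neyman allocation: nₕ = n·NₕSₕ / Σⱼ NⱼSⱼ.
Σ NⱼSⱼ = 7264·24.2 + 22940·24 + 6853·32.9 = 951812.5.
n_{A} = 1429·7264·24.2 / 951812.5 = 263.92.

263.92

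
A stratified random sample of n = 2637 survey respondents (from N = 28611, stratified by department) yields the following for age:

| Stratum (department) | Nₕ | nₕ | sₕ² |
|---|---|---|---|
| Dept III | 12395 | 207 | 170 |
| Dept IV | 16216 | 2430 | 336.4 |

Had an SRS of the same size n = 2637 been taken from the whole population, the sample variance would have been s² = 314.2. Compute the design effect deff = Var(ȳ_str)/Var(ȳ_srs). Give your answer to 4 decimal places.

1.7507

Var(ȳ_str) = Σ Wₕ²(1−fₕ)sₕ²/nₕ with Wₕ = Nₕ/28611:
  Dept III: (12395/28611)²·(1−207/12395)·170/207 = 0.1515624
  Dept IV: (16216/28611)²·(1−2430/16216)·336.4/2430 = 0.037806428
  → Var(ȳ_str) = 0.18936883.
Var(ȳ_srs) = (1 − 2637/28611)·314.2/2637 = 0.10816876.
deff = 0.18936883 / 0.10816876 = 1.7507.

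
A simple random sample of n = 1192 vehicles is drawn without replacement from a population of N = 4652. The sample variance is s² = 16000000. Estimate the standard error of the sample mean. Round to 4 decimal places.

99.9172

Under SRS without replacement, Var(ȳ) = (1 − f)·s²/n with f = n/N = 1192/4652 = 0.25623388.
Var(ȳ) = (1 − 0.25623388)·16000000/1192 = 0.74376612·13422.819 = 9983.4379.
SE(ȳ) = √(9983.4379) = 99.9172.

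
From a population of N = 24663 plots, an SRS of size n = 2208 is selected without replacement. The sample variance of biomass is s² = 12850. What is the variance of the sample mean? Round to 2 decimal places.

Under SRS without replacement, Var(ȳ) = (1 − f)·s²/n with f = n/N = 2208/24663 = 0.08952682.
Var(ȳ) = (1 − 0.08952682)·12850/2208 = 0.91047318·5.8197464 = 5.298723.

5.30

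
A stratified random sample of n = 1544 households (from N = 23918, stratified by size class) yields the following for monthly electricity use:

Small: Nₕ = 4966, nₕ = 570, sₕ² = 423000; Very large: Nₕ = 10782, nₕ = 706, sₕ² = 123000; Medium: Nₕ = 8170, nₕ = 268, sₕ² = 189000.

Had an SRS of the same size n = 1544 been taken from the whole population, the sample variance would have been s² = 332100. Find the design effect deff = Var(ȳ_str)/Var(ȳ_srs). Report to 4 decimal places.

0.7007

Var(ȳ_str) = Σ Wₕ²(1−fₕ)sₕ²/nₕ with Wₕ = Nₕ/23918:
  Small: (4966/23918)²·(1−570/4966)·423000/570 = 28.319148
  Very large: (10782/23918)²·(1−706/10782)·123000/706 = 33.085536
  Medium: (8170/23918)²·(1−268/8170)·189000/268 = 79.585943
  → Var(ȳ_str) = 140.99063.
Var(ȳ_srs) = (1 − 1544/23918)·332100/1544 = 201.20573.
deff = 140.99063 / 201.20573 = 0.7007.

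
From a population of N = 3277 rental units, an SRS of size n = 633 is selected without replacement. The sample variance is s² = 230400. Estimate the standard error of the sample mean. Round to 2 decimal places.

17.14

Under SRS without replacement, Var(ȳ) = (1 − f)·s²/n with f = n/N = 633/3277 = 0.19316448.
Var(ȳ) = (1 − 0.19316448)·230400/633 = 0.80683552·363.98104 = 293.67283.
SE(ȳ) = √(293.67283) = 17.14.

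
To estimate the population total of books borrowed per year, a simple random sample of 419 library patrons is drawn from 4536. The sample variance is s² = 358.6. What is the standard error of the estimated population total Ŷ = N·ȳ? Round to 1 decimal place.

3997.8

Var(Ŷ) = N²·Var(ȳ) = N²·(1 − n/N)·s²/n.
f = 419/4536 = 0.09237213; Var(ȳ) = 0.90762787·358.6/419 = 0.77679082.
Var(Ŷ) = 4536² · 0.77679082 = 1.5982701 × 10^7.
SE(Ŷ) = √(1.5982701 × 10^7) = 3997.8.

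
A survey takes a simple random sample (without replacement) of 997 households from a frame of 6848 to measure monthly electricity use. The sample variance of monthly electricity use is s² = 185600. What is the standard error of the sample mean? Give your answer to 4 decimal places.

12.6117

Under SRS without replacement, Var(ȳ) = (1 − f)·s²/n with f = n/N = 997/6848 = 0.14558995.
Var(ȳ) = (1 − 0.14558995)·185600/997 = 0.85441005·186.15848 = 159.05567.
SE(ȳ) = √(159.05567) = 12.6117.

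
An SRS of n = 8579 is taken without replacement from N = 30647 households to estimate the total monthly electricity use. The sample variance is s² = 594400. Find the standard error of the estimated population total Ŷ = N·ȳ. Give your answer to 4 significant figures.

216500

Var(Ŷ) = N²·Var(ȳ) = N²·(1 − n/N)·s²/n.
f = 8579/30647 = 0.27992952; Var(ȳ) = 0.72007048·594400/8579 = 49.890418.
Var(Ŷ) = 30647² · 49.890418 = 4.6859007 × 10^10.
SE(Ŷ) = √(4.6859007 × 10^10) = 216500.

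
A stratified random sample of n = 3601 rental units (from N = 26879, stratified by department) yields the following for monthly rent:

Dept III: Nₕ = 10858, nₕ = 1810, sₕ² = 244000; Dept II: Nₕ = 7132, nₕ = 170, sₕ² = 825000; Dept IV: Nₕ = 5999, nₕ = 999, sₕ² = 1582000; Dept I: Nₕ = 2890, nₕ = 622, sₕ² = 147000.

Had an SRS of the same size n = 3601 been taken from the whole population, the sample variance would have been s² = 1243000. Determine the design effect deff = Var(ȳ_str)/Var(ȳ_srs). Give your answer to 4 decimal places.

Var(ȳ_str) = Σ Wₕ²(1−fₕ)sₕ²/nₕ with Wₕ = Nₕ/26879:
  Dept III: (10858/26879)²·(1−1810/10858)·244000/1810 = 18.331055
  Dept II: (7132/26879)²·(1−170/7132)·825000/170 = 333.52175
  Dept IV: (5999/26879)²·(1−999/5999)·1582000/999 = 65.745138
  Dept I: (2890/26879)²·(1−622/2890)·147000/622 = 2.1440832
  → Var(ȳ_str) = 419.74203.
Var(ȳ_srs) = (1 − 3601/26879)·1243000/3601 = 298.93761.
deff = 419.74203 / 298.93761 = 1.4041.

1.4041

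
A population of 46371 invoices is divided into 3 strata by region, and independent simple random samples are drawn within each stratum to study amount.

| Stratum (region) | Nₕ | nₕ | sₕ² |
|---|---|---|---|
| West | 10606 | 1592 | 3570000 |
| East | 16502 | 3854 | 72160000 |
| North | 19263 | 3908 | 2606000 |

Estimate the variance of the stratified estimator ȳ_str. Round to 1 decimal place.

Var(ȳ_str) = Σₕ Wₕ²(1 − fₕ)sₕ²/nₕ with Wₕ = Nₕ/N, N = 46371.
West: Wₕ = 0.22872054; term = 0.22872054²·(1 − 0.15010371)·3570000/1592 = 99.701434.
East: Wₕ = 0.35586897; term = 0.35586897²·(1 − 0.23354745)·72160000/3854 = 1817.3992.
North: Wₕ = 0.41541049; term = 0.41541049²·(1 − 0.20287598)·2606000/3908 = 91.727737.
Sum = 2008.8284.

2008.8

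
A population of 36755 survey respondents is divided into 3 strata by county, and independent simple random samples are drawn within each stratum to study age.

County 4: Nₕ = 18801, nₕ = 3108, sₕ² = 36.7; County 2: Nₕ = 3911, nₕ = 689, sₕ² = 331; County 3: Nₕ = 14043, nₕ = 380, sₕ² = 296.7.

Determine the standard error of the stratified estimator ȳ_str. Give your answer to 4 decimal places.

0.3434

Var(ȳ_str) = Σₕ Wₕ²(1 − fₕ)sₕ²/nₕ with Wₕ = Nₕ/N, N = 36755.
County 4: Wₕ = 0.51152224; term = 0.51152224²·(1 − 0.16531036)·36.7/3108 = 0.0025789274.
County 2: Wₕ = 0.10640729; term = 0.10640729²·(1 − 0.17616978)·331/689 = 0.0044811478.
County 3: Wₕ = 0.38207047; term = 0.38207047²·(1 − 0.02705975)·296.7/380 = 0.11089375.
Sum = 0.11795383.
SE = √(0.11795383) = 0.3434.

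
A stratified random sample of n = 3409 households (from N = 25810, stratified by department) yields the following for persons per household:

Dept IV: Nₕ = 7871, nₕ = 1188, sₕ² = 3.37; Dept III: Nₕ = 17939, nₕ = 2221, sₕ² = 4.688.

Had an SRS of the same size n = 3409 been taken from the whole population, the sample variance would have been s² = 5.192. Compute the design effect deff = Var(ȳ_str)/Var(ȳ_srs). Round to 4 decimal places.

Var(ȳ_str) = Σ Wₕ²(1−fₕ)sₕ²/nₕ with Wₕ = Nₕ/25810:
  Dept IV: (7871/25810)²·(1−1188/7871)·3.37/1188 = 2.2399526 × 10^-4
  Dept III: (17939/25810)²·(1−2221/17939)·4.688/2221 = 8.9342592 × 10^-4
  → Var(ȳ_str) = 0.0011174212.
Var(ȳ_srs) = (1 − 3409/25810)·5.192/3409 = 0.0013218649.
deff = 0.0011174212 / 0.0013218649 = 0.8453.

0.8453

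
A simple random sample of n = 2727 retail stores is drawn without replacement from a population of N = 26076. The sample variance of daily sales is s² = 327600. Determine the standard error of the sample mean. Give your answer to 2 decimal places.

10.37

Under SRS without replacement, Var(ȳ) = (1 − f)·s²/n with f = n/N = 2727/26076 = 0.10457892.
Var(ȳ) = (1 − 0.10457892)·327600/2727 = 0.89542108·120.13201 = 107.56874.
SE(ȳ) = √(107.56874) = 10.37.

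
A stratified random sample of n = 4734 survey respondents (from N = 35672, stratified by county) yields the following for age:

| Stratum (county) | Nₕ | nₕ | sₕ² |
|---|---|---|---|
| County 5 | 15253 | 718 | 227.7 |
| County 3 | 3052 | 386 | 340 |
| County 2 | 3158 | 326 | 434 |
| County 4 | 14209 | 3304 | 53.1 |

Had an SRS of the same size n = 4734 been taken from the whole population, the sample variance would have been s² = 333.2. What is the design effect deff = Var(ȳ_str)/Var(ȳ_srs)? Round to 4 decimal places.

1.1827

Var(ȳ_str) = Σ Wₕ²(1−fₕ)sₕ²/nₕ with Wₕ = Nₕ/35672:
  County 5: (15253/35672)²·(1−718/15253)·227.7/718 = 0.05525276
  County 3: (3052/35672)²·(1−386/3052)·340/386 = 0.0056322428
  County 2: (3158/35672)²·(1−326/3158)·434/326 = 0.0093566974
  County 4: (14209/35672)²·(1−3304/14209)·53.1/3304 = 0.0019569906
  → Var(ȳ_str) = 0.072198691.
Var(ȳ_srs) = (1 − 4734/35672)·333.2/4734 = 0.061043794.
deff = 0.072198691 / 0.061043794 = 1.1827.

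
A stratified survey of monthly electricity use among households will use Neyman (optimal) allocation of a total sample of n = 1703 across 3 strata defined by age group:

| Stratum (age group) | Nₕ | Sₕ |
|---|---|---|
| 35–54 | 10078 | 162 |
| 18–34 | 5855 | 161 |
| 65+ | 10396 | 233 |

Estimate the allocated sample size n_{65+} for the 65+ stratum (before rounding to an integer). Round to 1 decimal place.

Neyman allocation: nₕ = n·NₕSₕ / Σⱼ NⱼSⱼ.
Σ NⱼSⱼ = 10078·162 + 5855·161 + 10396·233 = 4.997559 × 10^6.
n_{65+} = 1703·10396·233 / (4.997559 × 10^6) = 825.4.

825.4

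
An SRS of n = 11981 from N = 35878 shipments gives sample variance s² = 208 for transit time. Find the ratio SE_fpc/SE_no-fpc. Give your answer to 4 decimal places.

f = n/N = 11981/35878 = 0.33393723.
SE_no-fpc = √(s²/n) = 0.13176047; SE_fpc = √((1−f)s²/n) = 0.10753324.
Ratio = √(1−f) = 0.81612669.

0.8161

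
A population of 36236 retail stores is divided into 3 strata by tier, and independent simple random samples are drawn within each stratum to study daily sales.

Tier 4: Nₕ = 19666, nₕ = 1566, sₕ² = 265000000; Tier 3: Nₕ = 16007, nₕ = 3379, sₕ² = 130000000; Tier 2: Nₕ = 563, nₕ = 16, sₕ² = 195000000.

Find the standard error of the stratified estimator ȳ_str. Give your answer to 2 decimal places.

Var(ȳ_str) = Σₕ Wₕ²(1 − fₕ)sₕ²/nₕ with Wₕ = Nₕ/N, N = 36236.
Tier 4: Wₕ = 0.54271995; term = 0.54271995²·(1 − 0.07962982)·265000000/1566 = 45874.17.
Tier 3: Wₕ = 0.44174302; term = 0.44174302²·(1 − 0.21109515)·130000000/3379 = 5922.6924.
Tier 2: Wₕ = 0.01553703; term = 0.01553703²·(1 − 0.02841918)·195000000/16 = 2858.4451.
Sum = 54655.308.
SE = √(54655.308) = 233.78.

233.78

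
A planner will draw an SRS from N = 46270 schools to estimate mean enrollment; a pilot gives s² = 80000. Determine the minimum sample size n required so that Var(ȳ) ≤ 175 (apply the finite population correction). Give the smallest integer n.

453

Without fpc, n₀ = s²/D = 80000/175 = 457.1429.
With fpc, (1 − n/N)·s²/n ≤ D requires n ≥ n₀/(1 + n₀/N) = 457.1429/(1 + 457.1429/46270) = 452.6706.
Rounding up, n = 453.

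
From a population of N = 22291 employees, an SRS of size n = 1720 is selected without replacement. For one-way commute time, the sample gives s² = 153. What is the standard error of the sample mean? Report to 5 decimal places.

Under SRS without replacement, Var(ȳ) = (1 − f)·s²/n with f = n/N = 1720/22291 = 0.07716119.
Var(ȳ) = (1 − 0.07716119)·153/1720 = 0.92283881·0.088953488 = 0.082089732.
SE(ȳ) = √(0.082089732) = 0.28651.

0.28651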